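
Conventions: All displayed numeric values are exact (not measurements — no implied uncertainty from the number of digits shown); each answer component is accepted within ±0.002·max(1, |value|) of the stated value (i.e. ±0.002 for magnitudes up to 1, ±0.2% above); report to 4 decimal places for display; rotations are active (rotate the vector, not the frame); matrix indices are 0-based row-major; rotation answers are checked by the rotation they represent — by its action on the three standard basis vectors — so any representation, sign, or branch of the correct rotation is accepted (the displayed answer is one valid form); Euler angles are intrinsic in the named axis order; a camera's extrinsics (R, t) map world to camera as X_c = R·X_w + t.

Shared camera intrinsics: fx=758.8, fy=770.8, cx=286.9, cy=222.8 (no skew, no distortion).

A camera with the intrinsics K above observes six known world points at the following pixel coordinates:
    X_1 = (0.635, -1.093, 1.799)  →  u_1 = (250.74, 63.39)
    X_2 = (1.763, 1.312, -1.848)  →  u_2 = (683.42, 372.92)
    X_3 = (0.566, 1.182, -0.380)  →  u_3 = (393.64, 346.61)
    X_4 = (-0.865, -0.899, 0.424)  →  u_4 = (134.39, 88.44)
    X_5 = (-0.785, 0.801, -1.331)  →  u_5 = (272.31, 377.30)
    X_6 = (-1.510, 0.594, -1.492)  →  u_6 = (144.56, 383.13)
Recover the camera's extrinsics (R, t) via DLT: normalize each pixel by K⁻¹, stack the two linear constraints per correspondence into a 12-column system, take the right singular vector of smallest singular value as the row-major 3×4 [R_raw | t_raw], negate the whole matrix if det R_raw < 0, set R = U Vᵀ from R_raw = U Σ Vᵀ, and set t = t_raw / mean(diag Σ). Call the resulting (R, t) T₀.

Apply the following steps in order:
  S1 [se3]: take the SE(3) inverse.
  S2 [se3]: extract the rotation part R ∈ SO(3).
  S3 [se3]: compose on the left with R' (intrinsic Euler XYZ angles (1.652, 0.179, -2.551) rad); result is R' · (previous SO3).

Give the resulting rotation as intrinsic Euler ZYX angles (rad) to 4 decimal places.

rotation (euler_zyx) = (2.7133, 0.6210, -2.1038)

source (pnp_recover): camera pose = R=[0.9001 0.1277 -0.4166; -0.1738 0.9819 -0.0746; 0.3995 0.1395 0.9060], t=(-0.0300, -0.1900, 5.5600)
after S1 (invert_se3): R=[0.9001 -0.1738 0.3995; 0.1277 0.9819 0.1395; -0.4166 -0.0746 0.9060], t=(-2.2275, -0.5853, -5.0643)
after S2 (rot_of_se3): [0.9001 -0.1738 0.3995; 0.1277 0.9819 0.1395; -0.4166 -0.0746 0.9060]
after S3 (compose_so3): [-0.7399 0.6669 -0.0888; 0.3378 0.2541 -0.9063; -0.5818 -0.7005 -0.4132]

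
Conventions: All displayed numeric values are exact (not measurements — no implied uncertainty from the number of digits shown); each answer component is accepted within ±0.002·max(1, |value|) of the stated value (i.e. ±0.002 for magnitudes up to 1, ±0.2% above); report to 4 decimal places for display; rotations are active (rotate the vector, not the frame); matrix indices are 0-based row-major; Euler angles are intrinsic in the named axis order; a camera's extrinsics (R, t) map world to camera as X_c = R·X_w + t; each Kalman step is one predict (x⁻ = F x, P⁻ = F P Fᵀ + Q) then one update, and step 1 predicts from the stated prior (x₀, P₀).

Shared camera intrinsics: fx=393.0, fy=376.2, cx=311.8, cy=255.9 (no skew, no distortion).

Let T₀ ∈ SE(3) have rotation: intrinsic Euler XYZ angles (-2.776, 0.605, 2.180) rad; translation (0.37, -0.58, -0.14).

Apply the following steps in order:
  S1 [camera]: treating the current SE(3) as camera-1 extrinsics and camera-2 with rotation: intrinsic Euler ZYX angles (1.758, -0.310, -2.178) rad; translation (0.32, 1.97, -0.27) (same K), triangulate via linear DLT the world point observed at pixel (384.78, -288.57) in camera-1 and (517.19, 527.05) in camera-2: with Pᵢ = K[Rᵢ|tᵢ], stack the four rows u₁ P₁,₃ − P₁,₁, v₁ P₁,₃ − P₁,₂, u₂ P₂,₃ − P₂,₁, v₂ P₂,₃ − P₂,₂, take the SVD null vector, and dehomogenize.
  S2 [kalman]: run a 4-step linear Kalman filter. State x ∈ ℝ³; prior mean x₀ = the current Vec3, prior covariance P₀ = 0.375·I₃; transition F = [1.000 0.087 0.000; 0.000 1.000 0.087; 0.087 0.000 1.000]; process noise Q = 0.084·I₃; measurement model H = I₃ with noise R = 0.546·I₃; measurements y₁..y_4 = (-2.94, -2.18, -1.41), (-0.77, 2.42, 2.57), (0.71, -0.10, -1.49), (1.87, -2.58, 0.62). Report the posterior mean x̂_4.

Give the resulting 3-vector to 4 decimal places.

after S1 (triangulate): (0.1295, -1.6064, -1.9174)
after S2 (kf_track): (0.2754, -0.9637, -0.1966)

result = (0.2754, -0.9637, -0.1966)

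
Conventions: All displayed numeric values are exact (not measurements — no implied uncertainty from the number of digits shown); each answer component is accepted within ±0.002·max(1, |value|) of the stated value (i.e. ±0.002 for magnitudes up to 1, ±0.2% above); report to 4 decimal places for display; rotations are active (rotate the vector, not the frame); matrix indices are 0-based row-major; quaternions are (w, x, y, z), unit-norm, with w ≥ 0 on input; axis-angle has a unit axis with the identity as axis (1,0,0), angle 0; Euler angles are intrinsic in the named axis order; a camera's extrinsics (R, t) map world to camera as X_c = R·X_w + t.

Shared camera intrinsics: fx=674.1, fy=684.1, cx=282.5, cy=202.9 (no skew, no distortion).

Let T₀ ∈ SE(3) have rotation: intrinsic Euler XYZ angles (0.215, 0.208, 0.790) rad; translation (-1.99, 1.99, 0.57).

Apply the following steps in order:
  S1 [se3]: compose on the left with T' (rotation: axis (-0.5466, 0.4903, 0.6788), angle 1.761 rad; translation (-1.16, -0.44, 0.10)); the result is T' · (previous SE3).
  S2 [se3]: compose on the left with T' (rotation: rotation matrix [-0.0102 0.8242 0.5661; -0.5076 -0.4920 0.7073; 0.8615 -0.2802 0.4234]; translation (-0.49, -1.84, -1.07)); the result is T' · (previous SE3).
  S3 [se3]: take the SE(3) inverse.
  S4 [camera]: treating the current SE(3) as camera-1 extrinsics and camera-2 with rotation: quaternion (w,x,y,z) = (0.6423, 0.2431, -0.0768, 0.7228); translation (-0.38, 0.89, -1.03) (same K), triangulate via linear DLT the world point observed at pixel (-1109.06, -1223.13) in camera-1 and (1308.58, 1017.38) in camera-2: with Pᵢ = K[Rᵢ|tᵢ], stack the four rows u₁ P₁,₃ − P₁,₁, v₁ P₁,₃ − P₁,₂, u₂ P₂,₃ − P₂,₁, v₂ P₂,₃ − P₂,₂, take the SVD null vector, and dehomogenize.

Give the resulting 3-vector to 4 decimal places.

after S1 (compose_se3): R=[-0.5994 -0.7504 0.2785; 0.3187 0.0954 0.9430; -0.7342 0.6541 0.1820], t=(-3.4286, -0.4081, 1.8600)
after S2 (compose_se3): R=[-0.1469 0.4565 0.8775; -0.3718 0.7966 -0.4767; -0.9166 -0.3963 0.0528], t=(0.2615, 1.4167, -3.1219)
after S3 (invert_se3): R=[-0.1469 -0.3718 -0.9166; 0.4565 0.7966 -0.3963; 0.8775 -0.4767 0.0528], t=(-2.2963, -2.4851, 0.6107)
after S4 (triangulate): (0.6773, -1.0706, 1.9108)

result = (0.6773, -1.0706, 1.9108)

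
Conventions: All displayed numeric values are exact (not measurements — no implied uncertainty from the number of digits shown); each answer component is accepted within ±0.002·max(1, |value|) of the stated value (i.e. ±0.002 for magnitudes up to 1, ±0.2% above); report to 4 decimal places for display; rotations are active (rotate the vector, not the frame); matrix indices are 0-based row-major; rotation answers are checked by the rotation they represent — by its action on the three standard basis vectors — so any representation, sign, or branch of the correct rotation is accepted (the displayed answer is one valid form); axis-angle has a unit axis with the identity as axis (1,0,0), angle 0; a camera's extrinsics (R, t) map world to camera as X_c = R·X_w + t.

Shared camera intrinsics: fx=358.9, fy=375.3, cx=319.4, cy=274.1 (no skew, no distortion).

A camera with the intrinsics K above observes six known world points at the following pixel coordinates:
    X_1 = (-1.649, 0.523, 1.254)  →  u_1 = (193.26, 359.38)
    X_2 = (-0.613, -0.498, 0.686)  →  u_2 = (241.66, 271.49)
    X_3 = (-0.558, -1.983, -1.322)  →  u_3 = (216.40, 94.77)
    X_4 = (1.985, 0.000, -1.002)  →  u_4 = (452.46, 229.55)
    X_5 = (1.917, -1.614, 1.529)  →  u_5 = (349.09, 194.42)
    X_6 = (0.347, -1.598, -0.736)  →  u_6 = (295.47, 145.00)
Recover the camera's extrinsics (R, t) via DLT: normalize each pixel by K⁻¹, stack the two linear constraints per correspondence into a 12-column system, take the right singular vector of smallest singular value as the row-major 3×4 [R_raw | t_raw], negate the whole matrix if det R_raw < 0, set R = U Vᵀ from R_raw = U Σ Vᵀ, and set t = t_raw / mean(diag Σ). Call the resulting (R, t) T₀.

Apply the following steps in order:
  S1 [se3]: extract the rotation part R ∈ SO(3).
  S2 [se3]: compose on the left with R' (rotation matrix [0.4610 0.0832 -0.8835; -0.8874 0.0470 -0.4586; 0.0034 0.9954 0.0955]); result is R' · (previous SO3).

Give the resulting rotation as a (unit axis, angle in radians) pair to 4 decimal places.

rotation (axis_angle) = ((0.6126, -0.3822, -0.6918), 1.9302)

source (pnp_recover): camera pose = R=[0.9266 0.2926 -0.2363; -0.2465 0.9470 0.2062; 0.2841 -0.1328 0.9495], t=(-0.3401, 0.1401, 5.0691)
after S1 (rot_of_se3): [0.9266 0.2926 -0.2363; -0.2465 0.9470 0.2062; 0.2841 -0.1328 0.9495]
after S2 (compose_so3): [0.1556 0.3310 -0.9307; -0.9641 -0.1542 -0.2161; -0.2151 0.9309 0.2952]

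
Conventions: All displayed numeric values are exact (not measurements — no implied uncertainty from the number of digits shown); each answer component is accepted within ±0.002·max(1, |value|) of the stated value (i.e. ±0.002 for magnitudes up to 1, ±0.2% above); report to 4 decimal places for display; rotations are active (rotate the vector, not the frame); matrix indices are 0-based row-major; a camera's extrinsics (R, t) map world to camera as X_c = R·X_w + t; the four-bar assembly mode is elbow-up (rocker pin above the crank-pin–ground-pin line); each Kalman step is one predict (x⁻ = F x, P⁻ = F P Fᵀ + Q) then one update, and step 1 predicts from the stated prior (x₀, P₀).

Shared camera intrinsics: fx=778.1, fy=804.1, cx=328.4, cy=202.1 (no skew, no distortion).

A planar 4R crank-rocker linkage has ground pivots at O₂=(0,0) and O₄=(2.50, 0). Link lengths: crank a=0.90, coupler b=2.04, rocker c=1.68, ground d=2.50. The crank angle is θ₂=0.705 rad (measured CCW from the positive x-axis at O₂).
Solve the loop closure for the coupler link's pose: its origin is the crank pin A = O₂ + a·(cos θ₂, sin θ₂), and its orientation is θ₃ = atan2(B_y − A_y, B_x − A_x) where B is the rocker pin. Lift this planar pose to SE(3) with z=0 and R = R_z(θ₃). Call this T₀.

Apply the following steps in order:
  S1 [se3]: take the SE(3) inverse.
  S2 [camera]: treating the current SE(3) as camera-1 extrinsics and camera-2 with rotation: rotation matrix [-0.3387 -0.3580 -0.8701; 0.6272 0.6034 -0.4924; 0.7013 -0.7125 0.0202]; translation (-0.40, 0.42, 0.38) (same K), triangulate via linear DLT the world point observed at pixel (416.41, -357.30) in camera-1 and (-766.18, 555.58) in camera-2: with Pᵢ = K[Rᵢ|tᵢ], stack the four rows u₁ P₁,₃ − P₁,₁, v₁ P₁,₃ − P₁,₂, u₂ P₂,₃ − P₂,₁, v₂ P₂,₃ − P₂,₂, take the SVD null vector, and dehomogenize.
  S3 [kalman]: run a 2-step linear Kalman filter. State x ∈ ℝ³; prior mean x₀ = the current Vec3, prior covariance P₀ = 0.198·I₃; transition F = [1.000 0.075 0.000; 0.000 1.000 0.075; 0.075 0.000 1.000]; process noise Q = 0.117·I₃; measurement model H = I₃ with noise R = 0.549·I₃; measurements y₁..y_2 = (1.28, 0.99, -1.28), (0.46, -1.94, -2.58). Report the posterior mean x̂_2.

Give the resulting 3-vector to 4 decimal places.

source (fourbar_fk): coupler pose = R=[0.8440 -0.5364 0.0000; 0.5364 0.8440 0.0000; 0.0000 0.0000 1.0000], t=(0.6855, 0.5832, 0.0000)
after S1 (invert_se3): R=[0.8440 0.5364 0.0000; -0.5364 0.8440 0.0000; 0.0000 0.0000 1.0000], t=(-0.8913, -0.1246, 0.0000)
after S2 (triangulate): (1.2505, -0.0516, 1.2058)
after S3 (kf_track): (0.8899, -0.5261, -0.7025)

result = (0.8899, -0.5261, -0.7025)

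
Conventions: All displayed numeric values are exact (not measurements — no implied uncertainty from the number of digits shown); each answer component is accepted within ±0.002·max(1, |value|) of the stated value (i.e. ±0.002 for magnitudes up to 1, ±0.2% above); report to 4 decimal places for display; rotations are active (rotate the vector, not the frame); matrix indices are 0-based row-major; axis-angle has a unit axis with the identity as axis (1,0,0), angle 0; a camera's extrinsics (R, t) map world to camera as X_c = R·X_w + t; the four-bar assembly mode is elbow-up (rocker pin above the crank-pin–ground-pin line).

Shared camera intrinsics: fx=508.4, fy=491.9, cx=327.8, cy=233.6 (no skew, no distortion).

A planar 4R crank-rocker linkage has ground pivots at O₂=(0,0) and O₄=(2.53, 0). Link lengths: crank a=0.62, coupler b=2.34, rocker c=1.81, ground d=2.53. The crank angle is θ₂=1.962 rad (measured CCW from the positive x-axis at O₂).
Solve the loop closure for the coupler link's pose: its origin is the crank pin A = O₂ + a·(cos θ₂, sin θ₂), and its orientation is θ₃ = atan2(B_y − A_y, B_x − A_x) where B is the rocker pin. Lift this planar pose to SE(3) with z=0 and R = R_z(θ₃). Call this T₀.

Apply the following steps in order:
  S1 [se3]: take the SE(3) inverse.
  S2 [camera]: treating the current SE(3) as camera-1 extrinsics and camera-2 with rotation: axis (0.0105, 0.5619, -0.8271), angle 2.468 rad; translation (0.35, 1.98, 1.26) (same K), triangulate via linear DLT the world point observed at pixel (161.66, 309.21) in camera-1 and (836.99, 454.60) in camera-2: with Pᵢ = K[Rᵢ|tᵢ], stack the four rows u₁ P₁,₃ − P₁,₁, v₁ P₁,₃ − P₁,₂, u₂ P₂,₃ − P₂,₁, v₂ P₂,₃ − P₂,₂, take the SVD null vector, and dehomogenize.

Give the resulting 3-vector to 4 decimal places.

source (fourbar_fk): coupler pose = R=[0.8834 -0.4685 0.0000; 0.4685 0.8834 0.0000; 0.0000 0.0000 1.0000], t=(-0.2364, 0.5732, 0.0000)
after S1 (invert_se3): R=[0.8834 0.4685 0.0000; -0.4685 0.8834 0.0000; 0.0000 0.0000 1.0000], t=(-0.0597, -0.6171, 0.0000)
after S2 (triangulate): (-0.8625, 0.5431, 1.7357)

result = (-0.8625, 0.5431, 1.7357)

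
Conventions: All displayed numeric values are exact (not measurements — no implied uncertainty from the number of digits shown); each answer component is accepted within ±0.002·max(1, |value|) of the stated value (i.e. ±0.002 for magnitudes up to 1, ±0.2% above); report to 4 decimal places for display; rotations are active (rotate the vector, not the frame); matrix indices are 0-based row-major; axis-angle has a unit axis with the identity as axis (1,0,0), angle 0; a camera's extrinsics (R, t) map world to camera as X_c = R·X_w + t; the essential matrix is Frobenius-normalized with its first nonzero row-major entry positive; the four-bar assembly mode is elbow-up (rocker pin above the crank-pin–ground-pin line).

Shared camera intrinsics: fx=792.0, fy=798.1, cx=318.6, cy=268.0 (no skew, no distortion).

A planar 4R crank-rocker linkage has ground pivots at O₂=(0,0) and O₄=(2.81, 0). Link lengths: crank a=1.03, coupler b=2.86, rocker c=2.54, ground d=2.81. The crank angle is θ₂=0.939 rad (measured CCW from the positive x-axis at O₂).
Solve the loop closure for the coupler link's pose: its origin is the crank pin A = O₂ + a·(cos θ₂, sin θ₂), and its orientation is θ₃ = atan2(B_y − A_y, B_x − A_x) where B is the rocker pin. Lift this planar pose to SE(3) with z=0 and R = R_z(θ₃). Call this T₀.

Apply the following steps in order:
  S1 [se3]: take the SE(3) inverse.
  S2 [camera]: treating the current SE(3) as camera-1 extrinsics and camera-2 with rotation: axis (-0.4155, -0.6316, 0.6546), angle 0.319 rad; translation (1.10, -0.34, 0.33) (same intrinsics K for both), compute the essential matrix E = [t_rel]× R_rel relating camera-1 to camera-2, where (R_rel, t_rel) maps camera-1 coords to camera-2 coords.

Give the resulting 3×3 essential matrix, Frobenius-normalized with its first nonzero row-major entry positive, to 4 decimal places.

matrix = [0.0866 0.1457 -0.2320; -0.0506 -0.0520 0.6559; -0.3211 -0.6028 -0.1245]

source (fourbar_fk): coupler pose = R=[0.8023 -0.5969 0.0000; 0.5969 0.8023 0.0000; 0.0000 0.0000 1.0000], t=(0.6083, 0.8312, 0.0000)
after S1 (invert_se3): R=[0.8023 0.5969 0.0000; -0.5969 0.8023 0.0000; 0.0000 0.0000 1.0000], t=(-0.9842, -0.3038, 0.0000)
after S2 (essential): [0.0866 0.1457 -0.2320; -0.0506 -0.0520 0.6559; -0.3211 -0.6028 -0.1245]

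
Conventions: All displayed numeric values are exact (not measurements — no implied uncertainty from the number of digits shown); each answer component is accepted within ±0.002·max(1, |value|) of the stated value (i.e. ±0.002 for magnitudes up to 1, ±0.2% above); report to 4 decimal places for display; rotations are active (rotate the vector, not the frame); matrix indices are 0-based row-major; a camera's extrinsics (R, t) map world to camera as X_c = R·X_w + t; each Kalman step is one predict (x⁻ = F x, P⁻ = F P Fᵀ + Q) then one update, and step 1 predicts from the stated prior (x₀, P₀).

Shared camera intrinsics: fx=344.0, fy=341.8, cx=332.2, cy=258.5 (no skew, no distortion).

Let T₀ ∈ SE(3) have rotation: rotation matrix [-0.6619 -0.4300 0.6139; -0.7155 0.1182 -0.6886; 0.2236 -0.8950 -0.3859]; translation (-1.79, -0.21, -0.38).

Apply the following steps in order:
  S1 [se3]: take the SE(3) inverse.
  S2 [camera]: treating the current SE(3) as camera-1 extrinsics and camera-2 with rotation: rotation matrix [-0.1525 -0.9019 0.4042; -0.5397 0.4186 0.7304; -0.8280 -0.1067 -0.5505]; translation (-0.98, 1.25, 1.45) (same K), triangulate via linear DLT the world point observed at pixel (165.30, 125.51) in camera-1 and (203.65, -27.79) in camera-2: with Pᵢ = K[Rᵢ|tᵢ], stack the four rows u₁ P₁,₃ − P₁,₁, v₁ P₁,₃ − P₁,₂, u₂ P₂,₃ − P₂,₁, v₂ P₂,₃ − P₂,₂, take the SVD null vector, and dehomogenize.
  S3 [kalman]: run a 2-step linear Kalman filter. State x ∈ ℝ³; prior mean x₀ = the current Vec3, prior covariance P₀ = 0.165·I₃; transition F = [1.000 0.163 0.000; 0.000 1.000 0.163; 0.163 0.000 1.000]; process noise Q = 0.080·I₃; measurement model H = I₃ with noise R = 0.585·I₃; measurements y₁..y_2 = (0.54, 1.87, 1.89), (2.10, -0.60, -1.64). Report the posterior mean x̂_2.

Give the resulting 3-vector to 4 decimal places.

result = (1.3212, -0.5050, -0.1924)

after S1 (invert_se3): R=[-0.6619 -0.7155 0.2236; -0.4301 0.1182 -0.8950; 0.6139 -0.6886 -0.3859], t=(-1.2501, -1.0851, 0.8077)
after S2 (triangulate): (1.4604, -1.3524, -0.8109)
after S3 (kf_track): (1.3212, -0.5050, -0.1924)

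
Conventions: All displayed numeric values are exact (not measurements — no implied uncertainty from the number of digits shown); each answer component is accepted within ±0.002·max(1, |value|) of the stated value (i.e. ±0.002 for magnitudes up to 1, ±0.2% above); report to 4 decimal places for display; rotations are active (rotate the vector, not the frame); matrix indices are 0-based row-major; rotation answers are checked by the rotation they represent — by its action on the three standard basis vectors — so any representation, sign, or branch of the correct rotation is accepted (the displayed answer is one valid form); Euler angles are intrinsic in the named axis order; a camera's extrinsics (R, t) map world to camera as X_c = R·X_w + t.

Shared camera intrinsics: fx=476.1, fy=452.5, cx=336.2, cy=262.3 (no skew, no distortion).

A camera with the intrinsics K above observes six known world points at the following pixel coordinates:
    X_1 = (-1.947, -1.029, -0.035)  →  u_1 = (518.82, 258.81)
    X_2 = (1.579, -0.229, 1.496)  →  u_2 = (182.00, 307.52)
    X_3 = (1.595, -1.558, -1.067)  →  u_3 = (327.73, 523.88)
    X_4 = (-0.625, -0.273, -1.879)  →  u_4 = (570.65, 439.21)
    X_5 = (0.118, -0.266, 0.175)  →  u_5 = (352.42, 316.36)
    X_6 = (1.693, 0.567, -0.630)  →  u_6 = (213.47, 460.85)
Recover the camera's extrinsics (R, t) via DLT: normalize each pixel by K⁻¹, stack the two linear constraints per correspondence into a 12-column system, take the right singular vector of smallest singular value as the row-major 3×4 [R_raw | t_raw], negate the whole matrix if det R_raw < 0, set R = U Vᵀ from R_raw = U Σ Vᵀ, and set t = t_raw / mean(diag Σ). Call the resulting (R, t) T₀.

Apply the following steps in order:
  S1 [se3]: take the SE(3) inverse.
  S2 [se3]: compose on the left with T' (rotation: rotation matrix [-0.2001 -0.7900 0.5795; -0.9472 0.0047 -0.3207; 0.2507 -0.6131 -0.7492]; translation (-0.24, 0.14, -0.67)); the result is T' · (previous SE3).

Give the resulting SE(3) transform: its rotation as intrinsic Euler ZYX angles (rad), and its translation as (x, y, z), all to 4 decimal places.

rotation (euler_zyx) = (1.5223, -0.3387, 1.5252), translation = (-4.7320, 0.3123, -1.4132)

source (pnp_recover): camera pose = R=[-0.8182 -0.2354 -0.5246; 0.5604 -0.5305 -0.6360; -0.1286 -0.8143 0.5660], t=(0.2901, 0.4803, 4.5217)
after S1 (invert_se3): R=[-0.8182 0.5604 -0.1286; -0.2354 -0.5305 -0.8143; -0.5246 -0.6360 0.5660], t=(0.5495, 4.0052, -2.1016)
after S2 (compose_se3): R=[0.0457 -0.0616 0.9971; 0.9421 -0.3293 -0.0636; 0.3322 0.9422 0.0430], t=(-4.7320, 0.3123, -1.4132)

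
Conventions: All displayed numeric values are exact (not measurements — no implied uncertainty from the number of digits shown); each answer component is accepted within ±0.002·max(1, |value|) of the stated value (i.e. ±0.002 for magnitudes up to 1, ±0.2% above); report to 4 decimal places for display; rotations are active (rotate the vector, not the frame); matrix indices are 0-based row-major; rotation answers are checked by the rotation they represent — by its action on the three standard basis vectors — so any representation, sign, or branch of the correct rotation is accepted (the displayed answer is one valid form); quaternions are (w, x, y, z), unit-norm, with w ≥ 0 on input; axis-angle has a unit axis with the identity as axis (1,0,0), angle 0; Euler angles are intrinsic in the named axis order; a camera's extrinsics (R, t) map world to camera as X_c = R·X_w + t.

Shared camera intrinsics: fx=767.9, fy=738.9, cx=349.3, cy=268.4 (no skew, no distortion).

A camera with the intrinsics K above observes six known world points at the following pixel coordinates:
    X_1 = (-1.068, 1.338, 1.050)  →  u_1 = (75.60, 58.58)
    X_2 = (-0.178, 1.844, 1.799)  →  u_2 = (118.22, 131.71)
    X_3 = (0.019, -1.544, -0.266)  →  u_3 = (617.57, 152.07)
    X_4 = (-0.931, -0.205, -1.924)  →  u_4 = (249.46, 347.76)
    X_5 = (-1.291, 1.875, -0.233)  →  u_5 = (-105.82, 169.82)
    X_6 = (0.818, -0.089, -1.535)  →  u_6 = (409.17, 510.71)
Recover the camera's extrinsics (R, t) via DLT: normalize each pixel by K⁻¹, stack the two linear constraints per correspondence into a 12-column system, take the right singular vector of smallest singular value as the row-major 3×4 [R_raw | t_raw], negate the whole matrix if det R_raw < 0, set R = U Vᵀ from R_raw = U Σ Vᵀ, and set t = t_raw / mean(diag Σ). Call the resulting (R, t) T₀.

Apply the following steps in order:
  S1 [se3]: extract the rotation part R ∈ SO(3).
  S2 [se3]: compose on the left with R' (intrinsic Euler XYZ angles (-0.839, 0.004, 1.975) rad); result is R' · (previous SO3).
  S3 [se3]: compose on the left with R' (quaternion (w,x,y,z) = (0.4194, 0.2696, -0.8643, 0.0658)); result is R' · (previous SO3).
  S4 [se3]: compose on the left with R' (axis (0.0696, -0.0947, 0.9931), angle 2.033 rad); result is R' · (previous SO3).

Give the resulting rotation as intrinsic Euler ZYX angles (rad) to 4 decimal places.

source (pnp_recover): camera pose = R=[0.3981 -0.9173 0.0110; 0.6846 0.2891 -0.6692; 0.6106 0.2739 0.7430], t=(-0.1000, -0.3400, 4.3900)
after S1 (rot_of_se3): [0.3981 -0.9173 0.0110; 0.6846 0.2891 -0.6692; 0.6106 0.2739 0.7430]
after S2 (compose_so3): [-0.7835 0.0961 0.6139; 0.5213 -0.4360 0.7336; 0.3382 0.8948 0.2915]
after S3 (compose_so3): [-0.1109 -0.4380 -0.8921; 0.6480 -0.7125 0.2693; -0.7535 -0.5482 0.3629]
after S4 (compose_so3): [-0.5449 0.8240 0.1552; -0.2287 0.0320 -0.9730; -0.8067 -0.5656 0.1710]

rotation (euler_zyx) = (-2.7441, 0.9386, -1.2772)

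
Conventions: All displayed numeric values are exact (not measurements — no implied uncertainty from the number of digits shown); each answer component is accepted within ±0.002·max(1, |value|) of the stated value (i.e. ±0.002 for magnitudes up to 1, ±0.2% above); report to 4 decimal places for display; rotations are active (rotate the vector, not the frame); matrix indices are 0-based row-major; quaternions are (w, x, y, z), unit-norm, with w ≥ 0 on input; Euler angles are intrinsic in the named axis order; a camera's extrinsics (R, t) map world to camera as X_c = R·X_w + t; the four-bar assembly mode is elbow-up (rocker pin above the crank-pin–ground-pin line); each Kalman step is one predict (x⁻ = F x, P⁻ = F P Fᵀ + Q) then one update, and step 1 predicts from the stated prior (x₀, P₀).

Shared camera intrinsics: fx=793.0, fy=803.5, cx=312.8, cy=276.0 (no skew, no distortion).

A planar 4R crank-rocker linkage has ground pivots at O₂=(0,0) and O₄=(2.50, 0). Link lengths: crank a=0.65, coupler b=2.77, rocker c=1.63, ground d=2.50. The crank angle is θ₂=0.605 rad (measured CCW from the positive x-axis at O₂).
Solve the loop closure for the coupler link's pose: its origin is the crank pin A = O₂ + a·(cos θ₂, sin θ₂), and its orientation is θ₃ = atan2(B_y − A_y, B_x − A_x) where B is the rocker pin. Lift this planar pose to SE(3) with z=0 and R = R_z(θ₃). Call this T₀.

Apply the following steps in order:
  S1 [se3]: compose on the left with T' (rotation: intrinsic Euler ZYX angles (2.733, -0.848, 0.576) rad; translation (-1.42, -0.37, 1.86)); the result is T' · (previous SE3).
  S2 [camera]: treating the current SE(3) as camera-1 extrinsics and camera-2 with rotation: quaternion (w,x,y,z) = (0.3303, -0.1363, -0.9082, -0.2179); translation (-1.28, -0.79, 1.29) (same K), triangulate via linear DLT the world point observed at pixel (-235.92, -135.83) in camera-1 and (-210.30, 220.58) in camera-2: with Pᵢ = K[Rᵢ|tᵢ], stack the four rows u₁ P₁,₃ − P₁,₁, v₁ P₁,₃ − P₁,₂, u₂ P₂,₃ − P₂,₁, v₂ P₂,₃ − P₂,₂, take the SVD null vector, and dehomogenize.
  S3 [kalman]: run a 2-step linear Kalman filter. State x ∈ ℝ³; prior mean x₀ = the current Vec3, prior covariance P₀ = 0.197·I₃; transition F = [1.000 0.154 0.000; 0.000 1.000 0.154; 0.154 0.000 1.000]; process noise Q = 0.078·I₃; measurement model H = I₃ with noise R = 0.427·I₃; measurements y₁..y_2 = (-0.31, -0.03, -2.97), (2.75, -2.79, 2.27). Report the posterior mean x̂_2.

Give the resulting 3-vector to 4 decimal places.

source (fourbar_fk): coupler pose = R=[0.9072 -0.4208 0.0000; 0.4208 0.9072 0.0000; 0.0000 0.0000 1.0000], t=(0.5346, 0.3697, 0.0000)
after S1 (compose_se3): R=[-0.5331 0.2932 0.7936; -0.1537 -0.9560 0.2499; 0.8319 0.0113 0.5548], t=(-1.7291, -0.5740, 2.3941)
after S2 (triangulate): (0.5841, 0.7674, -0.1557)
after S3 (kf_track): (1.1993, -0.7329, 0.0505)

result = (1.1993, -0.7329, 0.0505)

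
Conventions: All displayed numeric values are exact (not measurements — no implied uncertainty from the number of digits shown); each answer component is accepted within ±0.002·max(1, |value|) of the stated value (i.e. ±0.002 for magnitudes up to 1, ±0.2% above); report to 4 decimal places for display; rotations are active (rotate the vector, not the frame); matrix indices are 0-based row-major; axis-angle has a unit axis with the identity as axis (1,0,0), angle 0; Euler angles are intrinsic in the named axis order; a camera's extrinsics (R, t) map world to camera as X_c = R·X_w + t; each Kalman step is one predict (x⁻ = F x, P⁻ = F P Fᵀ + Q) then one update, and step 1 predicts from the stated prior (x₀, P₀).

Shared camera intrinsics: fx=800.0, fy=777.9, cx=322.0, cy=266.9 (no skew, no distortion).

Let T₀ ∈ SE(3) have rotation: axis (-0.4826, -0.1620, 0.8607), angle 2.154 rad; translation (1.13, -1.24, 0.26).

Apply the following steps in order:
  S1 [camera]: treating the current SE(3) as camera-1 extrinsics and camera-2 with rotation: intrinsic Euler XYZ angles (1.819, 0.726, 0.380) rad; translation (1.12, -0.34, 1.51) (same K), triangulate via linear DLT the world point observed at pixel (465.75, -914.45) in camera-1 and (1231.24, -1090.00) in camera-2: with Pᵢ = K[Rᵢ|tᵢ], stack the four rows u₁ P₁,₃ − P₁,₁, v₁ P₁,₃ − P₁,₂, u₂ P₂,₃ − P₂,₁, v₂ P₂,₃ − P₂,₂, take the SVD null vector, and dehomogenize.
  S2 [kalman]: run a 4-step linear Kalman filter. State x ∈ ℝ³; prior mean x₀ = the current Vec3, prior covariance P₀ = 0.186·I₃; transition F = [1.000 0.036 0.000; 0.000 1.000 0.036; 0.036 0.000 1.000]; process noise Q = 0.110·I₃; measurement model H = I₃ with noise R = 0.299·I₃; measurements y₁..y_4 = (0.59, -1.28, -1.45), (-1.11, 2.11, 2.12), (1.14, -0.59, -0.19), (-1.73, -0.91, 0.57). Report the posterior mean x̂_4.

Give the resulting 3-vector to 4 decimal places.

result = (-0.6811, -0.3331, 0.4611)

after S1 (triangulate): (-0.9472, 0.2652, 1.1809)
after S2 (kf_track): (-0.6811, -0.3331, 0.4611)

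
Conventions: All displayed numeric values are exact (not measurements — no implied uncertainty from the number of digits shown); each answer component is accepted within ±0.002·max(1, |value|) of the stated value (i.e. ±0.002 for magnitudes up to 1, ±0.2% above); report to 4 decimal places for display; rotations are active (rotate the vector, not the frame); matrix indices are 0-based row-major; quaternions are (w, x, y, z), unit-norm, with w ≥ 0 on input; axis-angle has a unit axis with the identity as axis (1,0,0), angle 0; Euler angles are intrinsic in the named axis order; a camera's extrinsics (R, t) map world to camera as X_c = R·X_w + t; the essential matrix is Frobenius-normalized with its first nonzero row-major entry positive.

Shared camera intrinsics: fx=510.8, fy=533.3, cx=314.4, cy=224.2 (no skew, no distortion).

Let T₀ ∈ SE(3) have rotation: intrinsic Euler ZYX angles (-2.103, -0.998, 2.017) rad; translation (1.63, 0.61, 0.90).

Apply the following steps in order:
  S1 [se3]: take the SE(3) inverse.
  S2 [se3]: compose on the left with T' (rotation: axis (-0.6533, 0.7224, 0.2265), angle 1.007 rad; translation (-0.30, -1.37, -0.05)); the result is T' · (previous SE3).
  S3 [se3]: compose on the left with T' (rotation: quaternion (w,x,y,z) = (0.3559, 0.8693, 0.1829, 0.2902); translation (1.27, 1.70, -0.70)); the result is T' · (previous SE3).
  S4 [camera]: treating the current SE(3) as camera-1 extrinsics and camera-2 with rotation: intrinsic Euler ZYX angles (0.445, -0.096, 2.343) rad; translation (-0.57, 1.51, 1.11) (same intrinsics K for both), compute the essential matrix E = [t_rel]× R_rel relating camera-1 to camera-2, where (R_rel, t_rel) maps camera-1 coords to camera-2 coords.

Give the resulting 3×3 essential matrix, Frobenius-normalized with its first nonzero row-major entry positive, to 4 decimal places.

matrix = [0.0320 -0.0547 -0.6191; 0.5122 -0.3986 -0.0836; 0.2252 -0.1575 0.3301]

after S1 (invert_se3): R=[-0.2750 -0.4670 0.8404; 0.0128 0.8722 0.4889; -0.9614 0.1452 -0.2339], t=(-0.0232, -0.9930, 1.6889)
after S2 (compose_se3): R=[-0.7277 -0.6224 0.2884; -0.5863 0.7826 0.2093; -0.3560 -0.0168 -0.9344], t=(1.0062, -1.0800, 1.3813)
after S3 (compose_se3): R=[-0.8477 -0.3993 -0.3492; 0.1993 -0.8498 0.4879; -0.4916 0.3440 0.8000], t=(2.7958, 2.2539, -1.9050)
after S4 (essential): [0.0320 -0.0547 -0.6191; 0.5122 -0.3986 -0.0836; 0.2252 -0.1575 0.3301]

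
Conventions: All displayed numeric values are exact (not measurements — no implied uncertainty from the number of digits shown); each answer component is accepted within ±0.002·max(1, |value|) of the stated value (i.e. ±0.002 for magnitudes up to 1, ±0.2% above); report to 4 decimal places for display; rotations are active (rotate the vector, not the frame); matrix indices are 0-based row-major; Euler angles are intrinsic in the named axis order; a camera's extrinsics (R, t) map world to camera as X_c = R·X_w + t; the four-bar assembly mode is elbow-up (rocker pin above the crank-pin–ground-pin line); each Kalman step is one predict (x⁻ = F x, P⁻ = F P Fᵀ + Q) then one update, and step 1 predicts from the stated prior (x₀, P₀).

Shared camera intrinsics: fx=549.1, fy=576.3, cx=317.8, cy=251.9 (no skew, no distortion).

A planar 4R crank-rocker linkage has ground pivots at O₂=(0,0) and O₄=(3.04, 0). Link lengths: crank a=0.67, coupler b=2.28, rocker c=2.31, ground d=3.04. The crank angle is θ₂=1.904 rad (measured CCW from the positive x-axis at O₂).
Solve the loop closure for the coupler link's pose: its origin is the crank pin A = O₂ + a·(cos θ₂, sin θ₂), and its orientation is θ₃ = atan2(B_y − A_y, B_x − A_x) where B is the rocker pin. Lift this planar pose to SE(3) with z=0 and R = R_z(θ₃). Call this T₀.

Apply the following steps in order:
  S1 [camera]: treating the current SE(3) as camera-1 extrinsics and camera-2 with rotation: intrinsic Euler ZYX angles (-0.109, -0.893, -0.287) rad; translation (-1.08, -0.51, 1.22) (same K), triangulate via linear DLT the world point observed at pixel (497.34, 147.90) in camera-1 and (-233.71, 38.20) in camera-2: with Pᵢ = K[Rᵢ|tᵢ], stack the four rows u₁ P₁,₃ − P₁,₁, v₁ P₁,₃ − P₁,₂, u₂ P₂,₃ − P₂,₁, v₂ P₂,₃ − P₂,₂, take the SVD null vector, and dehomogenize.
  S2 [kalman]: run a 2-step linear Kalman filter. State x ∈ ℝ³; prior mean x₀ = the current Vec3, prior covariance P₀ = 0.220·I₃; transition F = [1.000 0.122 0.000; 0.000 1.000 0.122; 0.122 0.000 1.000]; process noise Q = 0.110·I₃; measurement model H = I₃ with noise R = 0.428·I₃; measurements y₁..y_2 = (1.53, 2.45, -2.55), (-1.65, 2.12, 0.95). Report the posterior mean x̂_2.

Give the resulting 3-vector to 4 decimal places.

source (fourbar_fk): coupler pose = R=[0.8383 -0.5452 0.0000; 0.5452 0.8383 0.0000; 0.0000 0.0000 1.0000], t=(-0.2191, 0.6331, 0.0000)
after S1 (triangulate): (0.1771, -1.2851, 1.9266)
after S2 (kf_track): (-0.1981, 1.0858, 0.4692)

result = (-0.1981, 1.0858, 0.4692)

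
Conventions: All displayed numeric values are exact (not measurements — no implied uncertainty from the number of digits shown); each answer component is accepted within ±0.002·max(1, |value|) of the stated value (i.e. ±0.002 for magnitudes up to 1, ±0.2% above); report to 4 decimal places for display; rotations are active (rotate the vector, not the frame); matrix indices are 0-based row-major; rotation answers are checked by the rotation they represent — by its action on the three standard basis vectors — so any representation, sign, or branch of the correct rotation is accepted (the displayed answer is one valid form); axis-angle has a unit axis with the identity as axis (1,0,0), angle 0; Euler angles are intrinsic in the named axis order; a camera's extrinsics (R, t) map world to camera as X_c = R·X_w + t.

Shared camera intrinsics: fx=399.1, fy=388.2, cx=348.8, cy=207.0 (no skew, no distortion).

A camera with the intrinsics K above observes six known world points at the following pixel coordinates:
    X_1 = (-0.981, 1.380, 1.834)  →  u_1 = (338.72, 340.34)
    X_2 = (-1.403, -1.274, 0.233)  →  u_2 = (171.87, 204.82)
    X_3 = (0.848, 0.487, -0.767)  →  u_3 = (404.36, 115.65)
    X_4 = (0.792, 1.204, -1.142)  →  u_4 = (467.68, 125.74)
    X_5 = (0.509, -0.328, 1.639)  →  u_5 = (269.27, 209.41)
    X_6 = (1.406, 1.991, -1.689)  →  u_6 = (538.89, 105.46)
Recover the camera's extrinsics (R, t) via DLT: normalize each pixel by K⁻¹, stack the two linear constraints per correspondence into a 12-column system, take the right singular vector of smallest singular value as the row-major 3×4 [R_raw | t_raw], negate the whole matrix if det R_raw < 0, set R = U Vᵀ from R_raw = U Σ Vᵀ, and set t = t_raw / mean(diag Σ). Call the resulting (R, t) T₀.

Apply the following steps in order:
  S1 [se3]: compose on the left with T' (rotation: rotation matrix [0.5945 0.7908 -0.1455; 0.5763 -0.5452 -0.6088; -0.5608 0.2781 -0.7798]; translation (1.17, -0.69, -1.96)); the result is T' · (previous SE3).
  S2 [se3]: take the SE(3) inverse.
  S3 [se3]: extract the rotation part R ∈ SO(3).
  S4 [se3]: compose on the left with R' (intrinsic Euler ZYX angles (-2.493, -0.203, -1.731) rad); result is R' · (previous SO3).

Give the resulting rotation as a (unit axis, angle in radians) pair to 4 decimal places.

source (pnp_recover): camera pose = R=[0.1651 0.8465 -0.5062; -0.6440 0.4813 0.5946; 0.7470 0.2278 0.6246], t=(-0.2200, -0.4500, 4.9096)
after S1 (compose_se3): R=[-0.5198 0.8507 0.0784; -0.0085 0.0867 -0.9962; -0.8542 -0.5185 -0.0379], t=(-0.0309, -3.5605, -5.7905)
after S2 (invert_se3): R=[-0.5198 -0.0085 -0.8542; 0.8507 0.0867 -0.5185; 0.0784 -0.9962 -0.0379], t=(-4.9927, -2.6675, -3.7638)
after S3 (rot_of_se3): [-0.5198 -0.0085 -0.8542; 0.8507 0.0867 -0.5185; 0.0784 -0.9962 -0.0379]
after S4 (compose_so3): [0.2336 -0.5840 0.7774; 0.2502 0.8087 0.5324; -0.9396 0.0701 0.3351]

rotation (axis_angle) = ((-0.2353, 0.8742, 0.4247), 1.3810)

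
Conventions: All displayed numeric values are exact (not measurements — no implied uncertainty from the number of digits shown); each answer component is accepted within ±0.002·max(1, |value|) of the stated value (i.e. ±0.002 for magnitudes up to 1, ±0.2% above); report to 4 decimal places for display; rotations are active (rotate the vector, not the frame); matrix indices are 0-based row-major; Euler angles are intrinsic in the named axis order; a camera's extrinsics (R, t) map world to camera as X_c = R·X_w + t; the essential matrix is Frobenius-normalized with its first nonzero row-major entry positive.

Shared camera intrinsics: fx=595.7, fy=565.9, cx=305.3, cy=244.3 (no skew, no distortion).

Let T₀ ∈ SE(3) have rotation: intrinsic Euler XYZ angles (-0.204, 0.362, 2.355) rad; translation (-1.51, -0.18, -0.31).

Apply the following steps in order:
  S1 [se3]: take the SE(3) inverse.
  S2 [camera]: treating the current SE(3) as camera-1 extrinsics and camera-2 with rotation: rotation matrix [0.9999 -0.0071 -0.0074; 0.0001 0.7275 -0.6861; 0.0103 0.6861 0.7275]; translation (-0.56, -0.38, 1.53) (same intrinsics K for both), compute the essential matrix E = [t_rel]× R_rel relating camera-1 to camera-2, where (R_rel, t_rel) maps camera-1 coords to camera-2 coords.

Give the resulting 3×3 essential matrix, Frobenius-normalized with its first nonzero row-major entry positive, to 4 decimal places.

after S1 (invert_se3): R=[-0.6605 0.7439 0.1015; -0.6621 -0.6408 0.3886; 0.3541 0.1895 0.9158], t=(-0.8320, -0.9946, 0.8528)
after S2 (essential): [0.2135 -0.2671 -0.0985; -0.1231 0.3277 -0.6080; 0.3469 -0.3896 -0.3302]

matrix = [0.2135 -0.2671 -0.0985; -0.1231 0.3277 -0.6080; 0.3469 -0.3896 -0.3302]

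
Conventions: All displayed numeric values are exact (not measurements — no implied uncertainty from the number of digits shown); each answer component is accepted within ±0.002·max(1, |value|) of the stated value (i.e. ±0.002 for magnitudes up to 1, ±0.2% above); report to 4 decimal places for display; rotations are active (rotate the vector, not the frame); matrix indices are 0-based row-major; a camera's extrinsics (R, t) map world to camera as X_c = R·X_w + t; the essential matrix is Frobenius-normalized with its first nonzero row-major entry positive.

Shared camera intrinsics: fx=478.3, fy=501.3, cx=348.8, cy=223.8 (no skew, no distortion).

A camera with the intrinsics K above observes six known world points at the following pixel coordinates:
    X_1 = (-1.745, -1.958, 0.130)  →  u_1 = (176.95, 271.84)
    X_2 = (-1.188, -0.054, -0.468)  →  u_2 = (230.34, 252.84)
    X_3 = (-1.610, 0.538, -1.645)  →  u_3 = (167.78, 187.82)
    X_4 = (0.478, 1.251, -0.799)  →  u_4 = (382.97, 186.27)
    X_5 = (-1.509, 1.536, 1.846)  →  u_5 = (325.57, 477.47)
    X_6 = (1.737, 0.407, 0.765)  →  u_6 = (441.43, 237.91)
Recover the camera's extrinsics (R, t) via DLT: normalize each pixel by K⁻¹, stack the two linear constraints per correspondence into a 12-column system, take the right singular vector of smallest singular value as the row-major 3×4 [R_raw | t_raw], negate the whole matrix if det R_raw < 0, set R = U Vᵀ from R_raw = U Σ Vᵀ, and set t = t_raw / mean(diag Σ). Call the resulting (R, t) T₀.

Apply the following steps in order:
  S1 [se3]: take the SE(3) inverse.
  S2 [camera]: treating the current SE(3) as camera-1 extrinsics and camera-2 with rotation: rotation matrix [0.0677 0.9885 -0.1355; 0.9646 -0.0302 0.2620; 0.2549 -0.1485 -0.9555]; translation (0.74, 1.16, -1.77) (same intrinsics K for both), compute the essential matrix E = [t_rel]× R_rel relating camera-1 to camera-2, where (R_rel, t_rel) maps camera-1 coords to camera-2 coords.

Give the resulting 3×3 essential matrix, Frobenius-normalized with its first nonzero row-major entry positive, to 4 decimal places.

matrix = [0.5814 0.3712 0.1554; 0.2999 -0.2377 -0.5580; 0.0935 -0.0705 -0.1686]

source (pnp_recover): camera pose = R=[0.8028 0.5189 0.2938; -0.4491 0.2020 0.8703; 0.3922 -0.8306 0.3952], t=(-0.4000, 0.2400, 6.7399)
after S1 (invert_se3): R=[0.8028 -0.4491 0.3922; 0.5189 0.2020 -0.8306; 0.2938 0.8703 0.3952], t=(-2.2148, 5.7575, -2.7550)
after S2 (essential): [0.5814 0.3712 0.1554; 0.2999 -0.2377 -0.5580; 0.0935 -0.0705 -0.1686]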